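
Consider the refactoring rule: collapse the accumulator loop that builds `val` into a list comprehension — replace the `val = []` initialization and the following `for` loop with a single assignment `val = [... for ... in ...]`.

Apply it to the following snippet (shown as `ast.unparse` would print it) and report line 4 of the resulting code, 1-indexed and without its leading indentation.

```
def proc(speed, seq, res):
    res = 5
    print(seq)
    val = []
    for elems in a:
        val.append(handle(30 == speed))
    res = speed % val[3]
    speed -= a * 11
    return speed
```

Transformed code:
def proc(speed, seq, res):
    res = 5
    print(seq)
    val = [handle(30 == speed) for elems in a]
    res = speed % val[3]
    speed -= a * 11
    return speed

val = [handle(30 == speed) for elems in a]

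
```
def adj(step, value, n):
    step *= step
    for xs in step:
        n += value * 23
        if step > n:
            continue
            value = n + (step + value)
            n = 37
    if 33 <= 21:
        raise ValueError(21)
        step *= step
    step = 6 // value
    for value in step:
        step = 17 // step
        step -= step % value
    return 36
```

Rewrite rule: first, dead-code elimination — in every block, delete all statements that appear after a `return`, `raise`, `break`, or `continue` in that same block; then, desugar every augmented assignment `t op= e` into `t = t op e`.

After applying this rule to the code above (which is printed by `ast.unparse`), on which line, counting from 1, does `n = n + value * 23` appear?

Transformed code:
def adj(step, value, n):
    step = step * step
    for xs in step:
        n = n + value * 23
        if step > n:
            continue
    if 33 <= 21:
        raise ValueError(21)
    step = 6 // value
    for value in step:
        step = 17 // step
        step = step - step % value
    return 36

4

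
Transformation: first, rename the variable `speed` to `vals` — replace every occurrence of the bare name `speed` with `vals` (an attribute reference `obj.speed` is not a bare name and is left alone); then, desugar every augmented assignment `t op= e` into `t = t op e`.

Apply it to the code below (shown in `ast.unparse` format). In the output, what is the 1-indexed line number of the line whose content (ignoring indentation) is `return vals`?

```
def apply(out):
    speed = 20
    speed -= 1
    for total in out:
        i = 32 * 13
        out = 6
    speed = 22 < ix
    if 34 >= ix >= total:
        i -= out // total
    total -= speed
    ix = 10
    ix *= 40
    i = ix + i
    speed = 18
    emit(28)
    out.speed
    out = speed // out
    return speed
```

18

Transformed code:
def apply(out):
    vals = 20
    vals = vals - 1
    for total in out:
        i = 32 * 13
        out = 6
    vals = 22 < ix
    if 34 >= ix >= total:
        i = i - out // total
    total = total - vals
    ix = 10
    ix = ix * 40
    i = ix + i
    vals = 18
    emit(28)
    out.speed
    out = vals // out
    return vals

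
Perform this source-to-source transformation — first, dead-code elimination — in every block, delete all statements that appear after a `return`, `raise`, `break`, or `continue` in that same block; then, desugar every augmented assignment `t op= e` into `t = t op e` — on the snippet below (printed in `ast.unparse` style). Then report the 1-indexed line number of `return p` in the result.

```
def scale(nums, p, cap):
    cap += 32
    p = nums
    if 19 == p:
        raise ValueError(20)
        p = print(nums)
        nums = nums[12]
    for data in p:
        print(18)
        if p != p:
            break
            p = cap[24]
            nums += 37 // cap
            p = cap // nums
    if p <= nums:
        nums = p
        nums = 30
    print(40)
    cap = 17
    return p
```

15

Transformed code:
def scale(nums, p, cap):
    cap = cap + 32
    p = nums
    if 19 == p:
        raise ValueError(20)
    for data in p:
        print(18)
        if p != p:
            break
    if p <= nums:
        nums = p
        nums = 30
    print(40)
    cap = 17
    return p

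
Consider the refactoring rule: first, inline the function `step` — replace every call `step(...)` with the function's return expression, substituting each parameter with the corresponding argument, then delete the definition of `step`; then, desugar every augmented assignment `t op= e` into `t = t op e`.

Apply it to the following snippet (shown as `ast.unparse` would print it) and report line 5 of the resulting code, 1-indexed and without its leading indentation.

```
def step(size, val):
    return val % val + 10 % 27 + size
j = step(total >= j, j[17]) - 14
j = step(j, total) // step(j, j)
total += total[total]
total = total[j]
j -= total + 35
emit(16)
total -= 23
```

Transformed code:
j = j[17] % j[17] + 10 % 27 + (total >= j) - 14
j = (total % total + 10 % 27 + j) // (j % j + 10 % 27 + j)
total = total + total[total]
total = total[j]
j = j - (total + 35)
emit(16)
total = total - 23

j = j - (total + 35)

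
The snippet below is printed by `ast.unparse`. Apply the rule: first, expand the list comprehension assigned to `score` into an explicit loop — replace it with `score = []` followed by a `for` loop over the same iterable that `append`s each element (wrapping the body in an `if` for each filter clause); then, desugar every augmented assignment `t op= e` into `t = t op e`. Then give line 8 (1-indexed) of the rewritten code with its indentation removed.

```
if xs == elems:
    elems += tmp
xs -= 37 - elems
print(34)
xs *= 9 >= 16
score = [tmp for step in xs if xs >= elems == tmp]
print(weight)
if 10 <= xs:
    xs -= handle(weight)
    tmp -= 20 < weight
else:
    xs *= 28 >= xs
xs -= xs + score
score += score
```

Transformed code:
if xs == elems:
    elems = elems + tmp
xs = xs - (37 - elems)
print(34)
xs = xs * (9 >= 16)
score = []
for step in xs:
    if xs >= elems == tmp:
        score.append(tmp)
print(weight)
if 10 <= xs:
    xs = xs - handle(weight)
    tmp = tmp - (20 < weight)
else:
    xs = xs * (28 >= xs)
xs = xs - (xs + score)
score = score + score

if xs >= elems == tmp:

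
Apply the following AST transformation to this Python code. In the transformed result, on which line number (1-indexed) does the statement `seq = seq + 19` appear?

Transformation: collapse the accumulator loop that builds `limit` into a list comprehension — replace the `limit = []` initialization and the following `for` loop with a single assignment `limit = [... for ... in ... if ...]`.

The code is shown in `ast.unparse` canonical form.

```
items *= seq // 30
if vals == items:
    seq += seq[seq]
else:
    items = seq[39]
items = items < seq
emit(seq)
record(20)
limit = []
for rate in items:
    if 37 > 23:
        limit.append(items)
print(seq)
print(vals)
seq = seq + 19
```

12

Transformed code:
items *= seq // 30
if vals == items:
    seq += seq[seq]
else:
    items = seq[39]
items = items < seq
emit(seq)
record(20)
limit = [items for rate in items if 37 > 23]
print(seq)
print(vals)
seq = seq + 19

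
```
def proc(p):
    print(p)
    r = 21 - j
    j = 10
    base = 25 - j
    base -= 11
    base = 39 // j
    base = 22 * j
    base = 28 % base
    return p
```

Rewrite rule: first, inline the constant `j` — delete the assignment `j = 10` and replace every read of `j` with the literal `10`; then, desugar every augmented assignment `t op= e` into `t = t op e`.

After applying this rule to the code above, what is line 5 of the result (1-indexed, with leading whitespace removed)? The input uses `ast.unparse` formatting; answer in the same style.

Transformed code:
def proc(p):
    print(p)
    r = 21 - 10
    base = 25 - 10
    base = base - 11
    base = 39 // 10
    base = 22 * 10
    base = 28 % base
    return p

base = base - 11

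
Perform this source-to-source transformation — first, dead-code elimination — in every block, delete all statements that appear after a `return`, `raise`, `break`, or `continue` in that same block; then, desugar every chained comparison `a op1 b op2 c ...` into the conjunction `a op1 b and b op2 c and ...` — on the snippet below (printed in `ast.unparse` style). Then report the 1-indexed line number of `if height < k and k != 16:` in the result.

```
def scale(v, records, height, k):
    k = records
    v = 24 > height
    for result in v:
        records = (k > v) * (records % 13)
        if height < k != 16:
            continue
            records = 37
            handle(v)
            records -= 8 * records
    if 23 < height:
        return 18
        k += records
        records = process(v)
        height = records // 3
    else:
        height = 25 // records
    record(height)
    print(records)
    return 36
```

Transformed code:
def scale(v, records, height, k):
    k = records
    v = 24 > height
    for result in v:
        records = (k > v) * (records % 13)
        if height < k and k != 16:
            continue
    if 23 < height:
        return 18
    else:
        height = 25 // records
    record(height)
    print(records)
    return 36

6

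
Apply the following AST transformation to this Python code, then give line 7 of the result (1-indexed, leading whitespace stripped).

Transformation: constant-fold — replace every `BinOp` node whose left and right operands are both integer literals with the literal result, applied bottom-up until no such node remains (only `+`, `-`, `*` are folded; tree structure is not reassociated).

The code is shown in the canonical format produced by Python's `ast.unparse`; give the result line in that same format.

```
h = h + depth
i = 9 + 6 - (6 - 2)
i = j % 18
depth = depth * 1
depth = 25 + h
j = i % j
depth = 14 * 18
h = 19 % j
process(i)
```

depth = 252

Transformed code:
h = h + depth
i = 11
i = j % 18
depth = depth * 1
depth = 25 + h
j = i % j
depth = 252
h = 19 % j
process(i)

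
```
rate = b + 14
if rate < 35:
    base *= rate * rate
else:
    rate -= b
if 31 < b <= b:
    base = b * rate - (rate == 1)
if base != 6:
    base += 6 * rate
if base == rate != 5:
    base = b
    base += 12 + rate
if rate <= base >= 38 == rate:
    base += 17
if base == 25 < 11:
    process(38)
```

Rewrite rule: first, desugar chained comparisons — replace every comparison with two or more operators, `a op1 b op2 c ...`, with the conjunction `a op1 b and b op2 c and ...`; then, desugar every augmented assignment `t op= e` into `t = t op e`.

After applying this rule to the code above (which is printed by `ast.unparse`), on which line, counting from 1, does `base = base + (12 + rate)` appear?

12

Transformed code:
rate = b + 14
if rate < 35:
    base = base * (rate * rate)
else:
    rate = rate - b
if 31 < b and b <= b:
    base = b * rate - (rate == 1)
if base != 6:
    base = base + 6 * rate
if base == rate and rate != 5:
    base = b
    base = base + (12 + rate)
if rate <= base and base >= 38 and (38 == rate):
    base = base + 17
if base == 25 and 25 < 11:
    process(38)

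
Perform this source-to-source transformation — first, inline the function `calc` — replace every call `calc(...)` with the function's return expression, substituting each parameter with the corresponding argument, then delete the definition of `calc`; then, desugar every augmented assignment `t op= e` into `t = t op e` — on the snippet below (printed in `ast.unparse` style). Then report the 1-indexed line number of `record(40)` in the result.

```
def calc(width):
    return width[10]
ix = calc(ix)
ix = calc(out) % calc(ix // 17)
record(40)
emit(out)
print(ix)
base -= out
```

Transformed code:
ix = ix[10]
ix = out[10] % (ix // 17)[10]
record(40)
emit(out)
print(ix)
base = base - out

3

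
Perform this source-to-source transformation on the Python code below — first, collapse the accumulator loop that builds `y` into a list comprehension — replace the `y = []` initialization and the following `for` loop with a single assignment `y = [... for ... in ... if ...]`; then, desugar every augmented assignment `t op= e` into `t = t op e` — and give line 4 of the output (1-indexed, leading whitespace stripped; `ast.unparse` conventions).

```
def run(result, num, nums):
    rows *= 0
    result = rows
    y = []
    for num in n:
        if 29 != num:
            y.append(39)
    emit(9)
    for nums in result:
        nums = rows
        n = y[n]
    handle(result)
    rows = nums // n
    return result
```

y = [39 for num in n if 29 != num]

Transformed code:
def run(result, num, nums):
    rows = rows * 0
    result = rows
    y = [39 for num in n if 29 != num]
    emit(9)
    for nums in result:
        nums = rows
        n = y[n]
    handle(result)
    rows = nums // n
    return result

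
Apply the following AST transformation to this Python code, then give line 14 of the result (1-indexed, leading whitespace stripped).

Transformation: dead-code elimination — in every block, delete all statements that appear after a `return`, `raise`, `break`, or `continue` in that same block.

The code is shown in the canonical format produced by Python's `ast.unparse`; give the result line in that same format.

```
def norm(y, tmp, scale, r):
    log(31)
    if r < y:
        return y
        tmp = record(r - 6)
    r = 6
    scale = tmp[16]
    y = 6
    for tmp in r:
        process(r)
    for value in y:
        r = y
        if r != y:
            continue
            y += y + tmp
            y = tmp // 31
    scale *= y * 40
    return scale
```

scale *= y * 40

Transformed code:
def norm(y, tmp, scale, r):
    log(31)
    if r < y:
        return y
    r = 6
    scale = tmp[16]
    y = 6
    for tmp in r:
        process(r)
    for value in y:
        r = y
        if r != y:
            continue
    scale *= y * 40
    return scale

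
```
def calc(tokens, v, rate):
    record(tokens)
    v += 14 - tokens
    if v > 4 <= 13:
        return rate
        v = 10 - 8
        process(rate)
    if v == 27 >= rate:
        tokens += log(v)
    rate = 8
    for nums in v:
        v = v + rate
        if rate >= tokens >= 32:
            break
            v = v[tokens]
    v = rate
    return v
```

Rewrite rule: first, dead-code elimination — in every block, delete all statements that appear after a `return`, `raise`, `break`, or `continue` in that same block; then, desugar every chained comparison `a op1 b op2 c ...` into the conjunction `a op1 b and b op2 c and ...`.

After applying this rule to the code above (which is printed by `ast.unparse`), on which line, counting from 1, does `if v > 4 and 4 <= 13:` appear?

4

Transformed code:
def calc(tokens, v, rate):
    record(tokens)
    v += 14 - tokens
    if v > 4 and 4 <= 13:
        return rate
    if v == 27 and 27 >= rate:
        tokens += log(v)
    rate = 8
    for nums in v:
        v = v + rate
        if rate >= tokens and tokens >= 32:
            break
    v = rate
    return v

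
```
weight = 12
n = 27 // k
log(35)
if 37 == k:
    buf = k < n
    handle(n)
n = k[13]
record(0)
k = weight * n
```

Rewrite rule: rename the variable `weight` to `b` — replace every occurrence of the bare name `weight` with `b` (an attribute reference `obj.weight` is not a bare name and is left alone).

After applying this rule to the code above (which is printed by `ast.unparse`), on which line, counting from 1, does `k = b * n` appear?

9

Transformed code:
b = 12
n = 27 // k
log(35)
if 37 == k:
    buf = k < n
    handle(n)
n = k[13]
record(0)
k = b * n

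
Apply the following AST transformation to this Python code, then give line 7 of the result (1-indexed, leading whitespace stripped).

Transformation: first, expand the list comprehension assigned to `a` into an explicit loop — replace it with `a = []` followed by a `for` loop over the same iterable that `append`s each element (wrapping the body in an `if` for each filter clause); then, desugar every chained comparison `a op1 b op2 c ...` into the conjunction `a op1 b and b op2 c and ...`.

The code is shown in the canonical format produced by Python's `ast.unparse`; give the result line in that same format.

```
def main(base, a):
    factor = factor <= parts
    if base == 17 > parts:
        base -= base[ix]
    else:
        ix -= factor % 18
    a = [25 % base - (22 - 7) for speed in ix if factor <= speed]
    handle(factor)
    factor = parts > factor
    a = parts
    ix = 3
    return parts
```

Transformed code:
def main(base, a):
    factor = factor <= parts
    if base == 17 and 17 > parts:
        base -= base[ix]
    else:
        ix -= factor % 18
    a = []
    for speed in ix:
        if factor <= speed:
            a.append(25 % base - (22 - 7))
    handle(factor)
    factor = parts > factor
    a = parts
    ix = 3
    return parts

a = []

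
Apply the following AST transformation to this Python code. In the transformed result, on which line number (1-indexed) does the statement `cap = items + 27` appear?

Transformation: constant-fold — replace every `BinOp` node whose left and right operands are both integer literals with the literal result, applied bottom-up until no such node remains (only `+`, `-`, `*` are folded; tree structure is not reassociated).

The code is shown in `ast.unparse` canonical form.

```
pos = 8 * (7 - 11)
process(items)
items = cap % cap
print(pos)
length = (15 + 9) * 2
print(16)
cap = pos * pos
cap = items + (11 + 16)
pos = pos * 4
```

Transformed code:
pos = -32
process(items)
items = cap % cap
print(pos)
length = 48
print(16)
cap = pos * pos
cap = items + 27
pos = pos * 4

8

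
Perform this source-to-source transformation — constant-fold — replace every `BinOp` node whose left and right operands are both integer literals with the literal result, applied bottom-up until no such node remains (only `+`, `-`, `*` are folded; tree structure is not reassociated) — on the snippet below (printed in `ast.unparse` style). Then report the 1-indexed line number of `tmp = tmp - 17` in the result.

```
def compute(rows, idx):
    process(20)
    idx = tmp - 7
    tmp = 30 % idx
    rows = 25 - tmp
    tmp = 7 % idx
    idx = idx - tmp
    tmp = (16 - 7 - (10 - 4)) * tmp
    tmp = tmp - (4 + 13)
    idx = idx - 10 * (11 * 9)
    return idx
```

Transformed code:
def compute(rows, idx):
    process(20)
    idx = tmp - 7
    tmp = 30 % idx
    rows = 25 - tmp
    tmp = 7 % idx
    idx = idx - tmp
    tmp = 3 * tmp
    tmp = tmp - 17
    idx = idx - 990
    return idx

9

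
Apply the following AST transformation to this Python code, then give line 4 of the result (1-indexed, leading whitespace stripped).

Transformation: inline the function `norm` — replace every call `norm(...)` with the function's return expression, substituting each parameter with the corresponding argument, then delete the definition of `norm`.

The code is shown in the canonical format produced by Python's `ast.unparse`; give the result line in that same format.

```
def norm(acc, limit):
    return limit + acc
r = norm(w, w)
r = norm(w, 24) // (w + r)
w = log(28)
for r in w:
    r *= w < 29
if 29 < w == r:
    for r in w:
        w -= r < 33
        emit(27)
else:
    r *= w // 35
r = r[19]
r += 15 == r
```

Transformed code:
r = w + w
r = (24 + w) // (w + r)
w = log(28)
for r in w:
    r *= w < 29
if 29 < w == r:
    for r in w:
        w -= r < 33
        emit(27)
else:
    r *= w // 35
r = r[19]
r += 15 == r

for r in w:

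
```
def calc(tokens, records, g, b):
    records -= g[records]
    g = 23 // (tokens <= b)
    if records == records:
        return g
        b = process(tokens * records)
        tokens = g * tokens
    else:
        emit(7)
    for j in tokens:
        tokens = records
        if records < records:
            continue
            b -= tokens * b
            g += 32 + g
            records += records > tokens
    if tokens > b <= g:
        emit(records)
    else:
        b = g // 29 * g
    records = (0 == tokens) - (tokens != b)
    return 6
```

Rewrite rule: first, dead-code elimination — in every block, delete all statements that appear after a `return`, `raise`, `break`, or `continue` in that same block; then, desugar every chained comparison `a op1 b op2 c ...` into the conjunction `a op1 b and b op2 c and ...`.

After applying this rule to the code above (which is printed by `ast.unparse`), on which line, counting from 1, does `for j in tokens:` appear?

Transformed code:
def calc(tokens, records, g, b):
    records -= g[records]
    g = 23 // (tokens <= b)
    if records == records:
        return g
    else:
        emit(7)
    for j in tokens:
        tokens = records
        if records < records:
            continue
    if tokens > b and b <= g:
        emit(records)
    else:
        b = g // 29 * g
    records = (0 == tokens) - (tokens != b)
    return 6

8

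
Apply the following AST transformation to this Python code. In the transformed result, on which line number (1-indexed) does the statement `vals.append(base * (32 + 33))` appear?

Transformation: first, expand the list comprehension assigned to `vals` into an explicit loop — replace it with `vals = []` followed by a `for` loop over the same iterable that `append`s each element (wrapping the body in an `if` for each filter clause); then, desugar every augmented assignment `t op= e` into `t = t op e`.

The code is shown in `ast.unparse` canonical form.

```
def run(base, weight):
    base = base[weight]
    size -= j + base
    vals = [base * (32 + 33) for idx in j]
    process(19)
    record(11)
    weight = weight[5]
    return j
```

Transformed code:
def run(base, weight):
    base = base[weight]
    size = size - (j + base)
    vals = []
    for idx in j:
        vals.append(base * (32 + 33))
    process(19)
    record(11)
    weight = weight[5]
    return j

6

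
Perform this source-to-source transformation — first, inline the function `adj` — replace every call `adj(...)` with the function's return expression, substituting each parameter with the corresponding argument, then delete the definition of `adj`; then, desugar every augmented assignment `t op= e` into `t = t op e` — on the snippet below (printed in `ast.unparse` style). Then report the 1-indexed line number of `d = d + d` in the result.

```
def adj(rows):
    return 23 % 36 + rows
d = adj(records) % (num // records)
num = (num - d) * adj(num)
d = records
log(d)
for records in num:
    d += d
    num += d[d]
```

Transformed code:
d = (23 % 36 + records) % (num // records)
num = (num - d) * (23 % 36 + num)
d = records
log(d)
for records in num:
    d = d + d
    num = num + d[d]

6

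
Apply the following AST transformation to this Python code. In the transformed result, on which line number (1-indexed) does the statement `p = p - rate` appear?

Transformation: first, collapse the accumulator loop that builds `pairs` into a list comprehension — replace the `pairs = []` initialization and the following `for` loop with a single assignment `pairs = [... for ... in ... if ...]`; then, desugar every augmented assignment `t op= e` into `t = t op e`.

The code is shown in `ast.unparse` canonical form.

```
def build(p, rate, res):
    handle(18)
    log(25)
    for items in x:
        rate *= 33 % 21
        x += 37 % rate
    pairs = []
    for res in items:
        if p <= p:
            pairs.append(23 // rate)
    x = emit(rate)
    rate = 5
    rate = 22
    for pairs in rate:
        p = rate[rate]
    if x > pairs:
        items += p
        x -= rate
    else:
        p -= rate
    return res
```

Transformed code:
def build(p, rate, res):
    handle(18)
    log(25)
    for items in x:
        rate = rate * (33 % 21)
        x = x + 37 % rate
    pairs = [23 // rate for res in items if p <= p]
    x = emit(rate)
    rate = 5
    rate = 22
    for pairs in rate:
        p = rate[rate]
    if x > pairs:
        items = items + p
        x = x - rate
    else:
        p = p - rate
    return res

17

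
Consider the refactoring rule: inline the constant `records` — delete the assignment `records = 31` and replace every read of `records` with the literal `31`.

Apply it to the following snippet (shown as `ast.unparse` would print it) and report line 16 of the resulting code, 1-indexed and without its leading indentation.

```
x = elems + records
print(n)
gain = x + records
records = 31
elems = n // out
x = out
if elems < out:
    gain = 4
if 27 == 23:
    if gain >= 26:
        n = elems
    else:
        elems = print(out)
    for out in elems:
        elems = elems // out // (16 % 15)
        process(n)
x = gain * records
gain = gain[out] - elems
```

x = gain * 31

Transformed code:
x = elems + 31
print(n)
gain = x + 31
elems = n // out
x = out
if elems < out:
    gain = 4
if 27 == 23:
    if gain >= 26:
        n = elems
    else:
        elems = print(out)
    for out in elems:
        elems = elems // out // (16 % 15)
        process(n)
x = gain * 31
gain = gain[out] - elems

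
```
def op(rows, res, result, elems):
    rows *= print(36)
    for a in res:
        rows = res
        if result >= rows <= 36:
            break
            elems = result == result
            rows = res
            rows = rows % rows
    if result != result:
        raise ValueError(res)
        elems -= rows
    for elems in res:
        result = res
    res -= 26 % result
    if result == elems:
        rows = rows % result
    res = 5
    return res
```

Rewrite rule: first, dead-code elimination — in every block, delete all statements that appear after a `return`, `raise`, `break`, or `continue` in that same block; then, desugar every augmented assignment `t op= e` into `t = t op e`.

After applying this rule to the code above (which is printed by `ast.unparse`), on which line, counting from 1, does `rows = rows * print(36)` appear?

2

Transformed code:
def op(rows, res, result, elems):
    rows = rows * print(36)
    for a in res:
        rows = res
        if result >= rows <= 36:
            break
    if result != result:
        raise ValueError(res)
    for elems in res:
        result = res
    res = res - 26 % result
    if result == elems:
        rows = rows % result
    res = 5
    return res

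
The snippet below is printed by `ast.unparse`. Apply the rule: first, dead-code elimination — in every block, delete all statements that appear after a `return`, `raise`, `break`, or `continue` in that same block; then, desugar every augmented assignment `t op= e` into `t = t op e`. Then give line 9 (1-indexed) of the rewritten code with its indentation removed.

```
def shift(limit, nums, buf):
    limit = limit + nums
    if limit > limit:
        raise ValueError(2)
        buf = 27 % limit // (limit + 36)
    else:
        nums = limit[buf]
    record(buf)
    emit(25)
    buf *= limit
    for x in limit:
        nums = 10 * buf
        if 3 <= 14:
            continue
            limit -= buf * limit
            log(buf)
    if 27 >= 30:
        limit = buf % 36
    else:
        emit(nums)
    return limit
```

Transformed code:
def shift(limit, nums, buf):
    limit = limit + nums
    if limit > limit:
        raise ValueError(2)
    else:
        nums = limit[buf]
    record(buf)
    emit(25)
    buf = buf * limit
    for x in limit:
        nums = 10 * buf
        if 3 <= 14:
            continue
    if 27 >= 30:
        limit = buf % 36
    else:
        emit(nums)
    return limit

buf = buf * limit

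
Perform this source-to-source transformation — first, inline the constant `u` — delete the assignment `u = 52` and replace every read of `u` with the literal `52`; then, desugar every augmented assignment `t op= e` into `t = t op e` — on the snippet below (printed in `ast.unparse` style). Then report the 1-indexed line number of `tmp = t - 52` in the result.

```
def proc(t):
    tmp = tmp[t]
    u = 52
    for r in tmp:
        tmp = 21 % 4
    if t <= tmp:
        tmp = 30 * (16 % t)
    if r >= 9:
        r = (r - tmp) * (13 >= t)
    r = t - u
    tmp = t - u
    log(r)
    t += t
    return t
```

Transformed code:
def proc(t):
    tmp = tmp[t]
    for r in tmp:
        tmp = 21 % 4
    if t <= tmp:
        tmp = 30 * (16 % t)
    if r >= 9:
        r = (r - tmp) * (13 >= t)
    r = t - 52
    tmp = t - 52
    log(r)
    t = t + t
    return t

10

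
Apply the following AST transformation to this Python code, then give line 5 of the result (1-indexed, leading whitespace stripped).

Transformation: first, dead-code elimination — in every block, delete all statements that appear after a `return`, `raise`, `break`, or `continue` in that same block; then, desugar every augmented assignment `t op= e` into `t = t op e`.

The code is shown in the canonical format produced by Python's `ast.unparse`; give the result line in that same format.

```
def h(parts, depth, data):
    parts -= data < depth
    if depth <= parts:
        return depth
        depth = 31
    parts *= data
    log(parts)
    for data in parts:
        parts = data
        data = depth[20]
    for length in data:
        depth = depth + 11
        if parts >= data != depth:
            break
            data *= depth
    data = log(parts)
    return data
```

Transformed code:
def h(parts, depth, data):
    parts = parts - (data < depth)
    if depth <= parts:
        return depth
    parts = parts * data
    log(parts)
    for data in parts:
        parts = data
        data = depth[20]
    for length in data:
        depth = depth + 11
        if parts >= data != depth:
            break
    data = log(parts)
    return data

parts = parts * data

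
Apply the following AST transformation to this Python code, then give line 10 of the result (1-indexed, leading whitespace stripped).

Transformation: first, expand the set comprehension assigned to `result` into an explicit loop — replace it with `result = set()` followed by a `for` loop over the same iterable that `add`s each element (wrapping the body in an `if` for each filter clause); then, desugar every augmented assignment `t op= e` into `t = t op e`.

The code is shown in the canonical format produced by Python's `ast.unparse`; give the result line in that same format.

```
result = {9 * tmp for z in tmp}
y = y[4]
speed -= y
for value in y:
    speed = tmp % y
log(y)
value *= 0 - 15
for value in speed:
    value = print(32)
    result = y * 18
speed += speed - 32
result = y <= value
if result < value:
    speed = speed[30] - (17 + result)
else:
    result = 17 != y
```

Transformed code:
result = set()
for z in tmp:
    result.add(9 * tmp)
y = y[4]
speed = speed - y
for value in y:
    speed = tmp % y
log(y)
value = value * (0 - 15)
for value in speed:
    value = print(32)
    result = y * 18
speed = speed + (speed - 32)
result = y <= value
if result < value:
    speed = speed[30] - (17 + result)
else:
    result = 17 != y

for value in speed:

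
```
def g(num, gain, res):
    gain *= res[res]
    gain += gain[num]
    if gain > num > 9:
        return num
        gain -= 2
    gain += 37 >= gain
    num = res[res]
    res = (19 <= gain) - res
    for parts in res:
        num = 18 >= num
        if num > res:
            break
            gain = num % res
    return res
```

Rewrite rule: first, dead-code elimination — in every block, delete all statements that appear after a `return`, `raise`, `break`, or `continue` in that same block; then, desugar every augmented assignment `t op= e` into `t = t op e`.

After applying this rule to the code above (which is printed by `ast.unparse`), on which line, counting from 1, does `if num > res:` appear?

Transformed code:
def g(num, gain, res):
    gain = gain * res[res]
    gain = gain + gain[num]
    if gain > num > 9:
        return num
    gain = gain + (37 >= gain)
    num = res[res]
    res = (19 <= gain) - res
    for parts in res:
        num = 18 >= num
        if num > res:
            break
    return res

11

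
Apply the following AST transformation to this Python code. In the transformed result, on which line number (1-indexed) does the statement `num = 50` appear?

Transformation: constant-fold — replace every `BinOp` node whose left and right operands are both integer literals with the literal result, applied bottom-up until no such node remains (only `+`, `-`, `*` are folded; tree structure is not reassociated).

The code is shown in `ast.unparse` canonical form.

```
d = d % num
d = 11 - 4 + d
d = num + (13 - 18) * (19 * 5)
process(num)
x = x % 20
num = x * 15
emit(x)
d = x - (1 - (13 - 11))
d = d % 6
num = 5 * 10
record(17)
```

Transformed code:
d = d % num
d = 7 + d
d = num + -475
process(num)
x = x % 20
num = x * 15
emit(x)
d = x - -1
d = d % 6
num = 50
record(17)

10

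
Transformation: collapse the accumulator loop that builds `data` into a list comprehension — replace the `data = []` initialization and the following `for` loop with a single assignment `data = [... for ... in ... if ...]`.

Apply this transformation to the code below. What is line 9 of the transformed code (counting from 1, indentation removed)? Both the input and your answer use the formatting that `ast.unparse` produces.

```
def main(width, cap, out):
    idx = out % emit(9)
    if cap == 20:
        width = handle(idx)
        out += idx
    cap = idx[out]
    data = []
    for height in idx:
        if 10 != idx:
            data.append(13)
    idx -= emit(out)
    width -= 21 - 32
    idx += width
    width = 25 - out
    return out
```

Transformed code:
def main(width, cap, out):
    idx = out % emit(9)
    if cap == 20:
        width = handle(idx)
        out += idx
    cap = idx[out]
    data = [13 for height in idx if 10 != idx]
    idx -= emit(out)
    width -= 21 - 32
    idx += width
    width = 25 - out
    return out

width -= 21 - 32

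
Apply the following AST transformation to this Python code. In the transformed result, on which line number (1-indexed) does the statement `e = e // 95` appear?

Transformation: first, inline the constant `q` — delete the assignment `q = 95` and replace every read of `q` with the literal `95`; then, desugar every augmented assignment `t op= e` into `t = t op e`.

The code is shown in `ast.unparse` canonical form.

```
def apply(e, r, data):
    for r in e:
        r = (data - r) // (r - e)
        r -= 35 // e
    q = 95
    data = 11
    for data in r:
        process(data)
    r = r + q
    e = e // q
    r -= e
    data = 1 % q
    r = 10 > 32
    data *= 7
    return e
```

Transformed code:
def apply(e, r, data):
    for r in e:
        r = (data - r) // (r - e)
        r = r - 35 // e
    data = 11
    for data in r:
        process(data)
    r = r + 95
    e = e // 95
    r = r - e
    data = 1 % 95
    r = 10 > 32
    data = data * 7
    return e

9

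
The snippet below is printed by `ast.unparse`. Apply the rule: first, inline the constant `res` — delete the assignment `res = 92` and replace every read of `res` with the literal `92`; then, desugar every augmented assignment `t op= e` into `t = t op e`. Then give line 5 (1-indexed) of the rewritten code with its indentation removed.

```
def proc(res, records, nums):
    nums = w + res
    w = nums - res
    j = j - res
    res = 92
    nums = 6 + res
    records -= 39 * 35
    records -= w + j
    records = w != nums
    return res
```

nums = 6 + 92

Transformed code:
def proc(res, records, nums):
    nums = w + 92
    w = nums - 92
    j = j - 92
    nums = 6 + 92
    records = records - 39 * 35
    records = records - (w + j)
    records = w != nums
    return 92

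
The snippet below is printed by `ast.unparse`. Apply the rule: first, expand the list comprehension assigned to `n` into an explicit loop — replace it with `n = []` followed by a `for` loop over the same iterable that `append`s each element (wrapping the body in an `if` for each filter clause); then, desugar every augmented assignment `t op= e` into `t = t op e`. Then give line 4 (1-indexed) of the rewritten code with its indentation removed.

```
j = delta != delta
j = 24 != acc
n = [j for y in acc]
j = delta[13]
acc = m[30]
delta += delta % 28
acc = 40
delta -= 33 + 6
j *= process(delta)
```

for y in acc:

Transformed code:
j = delta != delta
j = 24 != acc
n = []
for y in acc:
    n.append(j)
j = delta[13]
acc = m[30]
delta = delta + delta % 28
acc = 40
delta = delta - (33 + 6)
j = j * process(delta)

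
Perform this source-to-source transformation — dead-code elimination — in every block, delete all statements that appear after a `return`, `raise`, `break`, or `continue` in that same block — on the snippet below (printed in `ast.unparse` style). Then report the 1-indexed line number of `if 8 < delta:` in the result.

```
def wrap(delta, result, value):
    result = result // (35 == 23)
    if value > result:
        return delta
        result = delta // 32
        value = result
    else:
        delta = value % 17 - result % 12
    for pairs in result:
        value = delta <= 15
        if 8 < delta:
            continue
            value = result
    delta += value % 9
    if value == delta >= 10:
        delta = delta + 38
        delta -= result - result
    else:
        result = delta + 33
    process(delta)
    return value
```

Transformed code:
def wrap(delta, result, value):
    result = result // (35 == 23)
    if value > result:
        return delta
    else:
        delta = value % 17 - result % 12
    for pairs in result:
        value = delta <= 15
        if 8 < delta:
            continue
    delta += value % 9
    if value == delta >= 10:
        delta = delta + 38
        delta -= result - result
    else:
        result = delta + 33
    process(delta)
    return value

9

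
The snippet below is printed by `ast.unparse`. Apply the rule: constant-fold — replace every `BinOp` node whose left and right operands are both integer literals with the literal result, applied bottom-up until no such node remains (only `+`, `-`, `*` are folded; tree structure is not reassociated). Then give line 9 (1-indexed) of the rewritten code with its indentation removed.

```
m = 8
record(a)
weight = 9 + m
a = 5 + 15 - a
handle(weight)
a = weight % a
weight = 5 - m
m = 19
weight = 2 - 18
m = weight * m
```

Transformed code:
m = 8
record(a)
weight = 9 + m
a = 20 - a
handle(weight)
a = weight % a
weight = 5 - m
m = 19
weight = -16
m = weight * m

weight = -16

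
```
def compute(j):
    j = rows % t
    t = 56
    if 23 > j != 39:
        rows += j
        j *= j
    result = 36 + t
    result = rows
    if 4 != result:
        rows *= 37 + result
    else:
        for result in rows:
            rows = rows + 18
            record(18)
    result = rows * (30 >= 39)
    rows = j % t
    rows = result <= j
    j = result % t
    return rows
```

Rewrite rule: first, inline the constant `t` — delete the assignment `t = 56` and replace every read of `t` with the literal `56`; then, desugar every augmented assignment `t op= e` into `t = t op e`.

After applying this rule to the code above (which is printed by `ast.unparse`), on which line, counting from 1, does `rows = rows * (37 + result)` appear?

9

Transformed code:
def compute(j):
    j = rows % 56
    if 23 > j != 39:
        rows = rows + j
        j = j * j
    result = 36 + 56
    result = rows
    if 4 != result:
        rows = rows * (37 + result)
    else:
        for result in rows:
            rows = rows + 18
            record(18)
    result = rows * (30 >= 39)
    rows = j % 56
    rows = result <= j
    j = result % 56
    return rows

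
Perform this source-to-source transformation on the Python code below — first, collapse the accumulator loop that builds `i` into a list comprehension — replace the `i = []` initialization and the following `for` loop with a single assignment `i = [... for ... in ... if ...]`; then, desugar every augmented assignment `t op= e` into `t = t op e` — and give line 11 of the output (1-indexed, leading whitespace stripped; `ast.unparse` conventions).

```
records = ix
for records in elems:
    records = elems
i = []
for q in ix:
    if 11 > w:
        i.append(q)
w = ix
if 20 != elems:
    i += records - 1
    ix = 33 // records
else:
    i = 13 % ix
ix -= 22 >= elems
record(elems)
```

ix = ix - (22 >= elems)

Transformed code:
records = ix
for records in elems:
    records = elems
i = [q for q in ix if 11 > w]
w = ix
if 20 != elems:
    i = i + (records - 1)
    ix = 33 // records
else:
    i = 13 % ix
ix = ix - (22 >= elems)
record(elems)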